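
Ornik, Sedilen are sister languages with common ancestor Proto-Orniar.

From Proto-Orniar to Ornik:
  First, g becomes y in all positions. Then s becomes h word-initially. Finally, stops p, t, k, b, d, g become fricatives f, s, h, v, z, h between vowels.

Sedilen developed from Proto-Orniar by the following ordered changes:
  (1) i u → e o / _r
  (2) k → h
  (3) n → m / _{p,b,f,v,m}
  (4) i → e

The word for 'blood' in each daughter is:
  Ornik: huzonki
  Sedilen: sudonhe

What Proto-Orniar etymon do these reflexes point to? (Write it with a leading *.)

Position 6: Ornik has k, Sedilen has h. Ornik preserves k here (none of its changes turn any other segment into k), so the proto-segment is *k.
Position 7: Ornik has i, Sedilen has e. Ornik preserves i here (none of its changes turn any other segment into i), so the proto-segment is *i.
This points to *sudonki. Verify forward in each daughter:
Ornik: *sudonki > hudonki > huzonki  (by debuccalisation, intervocalic lenition)
Sedilen: start from *sudonki.
  rule 1: no change — sudonki
  rule 2 (unconditioned shift): sudonki → sudonhi
  rule 3: no change — sudonhi
  rule 4 (vowel merger): sudonhi → sudonhe
  ⇒ Sedilen sudonhe
No other proto-form is consistent with every reflex, so the reconstruction is *sudonki.

*sudonki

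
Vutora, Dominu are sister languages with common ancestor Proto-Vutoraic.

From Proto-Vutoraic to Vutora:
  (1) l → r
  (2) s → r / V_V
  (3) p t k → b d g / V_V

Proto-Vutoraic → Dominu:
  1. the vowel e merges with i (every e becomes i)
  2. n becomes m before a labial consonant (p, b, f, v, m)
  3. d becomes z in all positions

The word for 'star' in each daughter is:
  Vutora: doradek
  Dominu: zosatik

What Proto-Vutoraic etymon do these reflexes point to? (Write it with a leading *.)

*dosatek

Position 1: Vutora has d, Dominu has z. Taking the neighbouring segments as reconstructed: Vutora d can only go back to *d; Dominu z could go back to *d or *z — the one source consistent with every daughter is *d.
Position 3: Vutora has r, Dominu has s. Dominu preserves s here (none of its changes turn any other segment into s), so the proto-segment is *s.
Verify the candidate proto-form against each daughter:
Vutora: start from *dosatek.
  rule 1: no change — dosatek
  rule 2 (rhotacism): dosatek → doratek
  rule 3 (intervocalic voicing): doratek → doradek
  ⇒ Vutora doradek
Dominu: *dosatek > dosatik > zosatik  (by vowel merger, unconditioned shift)
Only *dosatek yields all of Vutora doradek, Dominu zosatik.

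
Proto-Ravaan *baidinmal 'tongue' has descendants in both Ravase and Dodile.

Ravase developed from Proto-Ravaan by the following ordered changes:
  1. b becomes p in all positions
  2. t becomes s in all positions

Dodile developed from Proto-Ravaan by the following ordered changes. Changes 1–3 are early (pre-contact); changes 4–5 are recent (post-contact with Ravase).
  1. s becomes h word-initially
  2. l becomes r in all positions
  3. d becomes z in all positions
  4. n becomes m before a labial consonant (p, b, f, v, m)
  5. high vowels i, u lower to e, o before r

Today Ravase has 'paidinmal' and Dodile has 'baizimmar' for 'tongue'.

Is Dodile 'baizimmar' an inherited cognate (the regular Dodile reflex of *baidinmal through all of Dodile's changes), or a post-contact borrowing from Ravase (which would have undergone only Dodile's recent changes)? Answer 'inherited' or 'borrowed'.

inherited

If inherited, *baidinmal would pass through all of Dodile's changes:
Dodile: start from *baidinmal.
  rule 1: no change — baidinmal
  rule 2 (unconditioned shift): baidinmal → baidinmar
  rule 3 (unconditioned shift): baidinmar → baizinmar
  rule 4 (nasal place assimilation): baizinmar → baizimmar
  rule 5: no change — baizimmar
  ⇒ Dodile baizimmar
If borrowed from Ravase 'paidinmal' after the early changes, it would undergo only the recent ones:
  rule 4 (nasal place assimilation): paidinmal → paidimmal
  rule 5 (pre-rhotic lowering): no change (paidimmal)
  ⇒ as a loan: paidimmal
Dodile 'baizimmar' matches the inherited outcome exactly, so it is an inherited cognate, not a loan.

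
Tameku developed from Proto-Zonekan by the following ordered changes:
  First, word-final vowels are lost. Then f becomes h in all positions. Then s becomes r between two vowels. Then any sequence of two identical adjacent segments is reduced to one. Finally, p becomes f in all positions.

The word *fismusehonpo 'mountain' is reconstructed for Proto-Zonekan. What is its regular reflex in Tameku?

Tameku: *fismusehonpo > fismusehonp > hismusehonp > hismurehonp > hismurehonf  (by apocope, unconditioned shift, rhotacism, unconditioned shift)

hismurehonf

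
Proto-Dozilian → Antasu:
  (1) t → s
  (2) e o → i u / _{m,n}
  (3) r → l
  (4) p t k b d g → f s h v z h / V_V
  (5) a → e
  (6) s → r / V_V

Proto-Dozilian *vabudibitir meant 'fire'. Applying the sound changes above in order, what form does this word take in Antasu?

Antasu: *vabudibitir
  vabudibitir → vabudibisir   [unconditioned shift]
  vabudibisir (rule 2 does not apply)
  vabudibisir → vabudibisil   [unconditioned shift]
  vabudibisil → vavuzivisil   [intervocalic lenition]
  vavuzivisil → vevuzivisil   [vowel merger]
  vevuzivisil → vevuziviril   [rhotacism]
  giving Antasu vevuziviril.

vevuziviril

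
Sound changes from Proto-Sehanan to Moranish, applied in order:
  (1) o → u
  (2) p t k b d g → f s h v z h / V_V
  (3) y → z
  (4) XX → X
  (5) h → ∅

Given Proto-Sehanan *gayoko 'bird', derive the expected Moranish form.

Moranish: *gayoko > gayuku > gayuhu > gazuhu > gazuu  (by vowel merger, intervocalic lenition, unconditioned shift, h-loss)

gazuu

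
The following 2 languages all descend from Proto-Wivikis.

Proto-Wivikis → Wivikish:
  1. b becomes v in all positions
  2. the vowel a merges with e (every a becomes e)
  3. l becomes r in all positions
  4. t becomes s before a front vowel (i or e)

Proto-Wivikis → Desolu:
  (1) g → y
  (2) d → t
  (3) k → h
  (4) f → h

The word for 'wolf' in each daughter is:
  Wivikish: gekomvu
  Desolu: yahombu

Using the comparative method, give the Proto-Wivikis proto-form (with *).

Position 1: Wivikish has g, Desolu has y. Wivikish preserves g here (none of its changes turn any other segment into g), so the proto-segment is *g.
Position 6: Wivikish has v, Desolu has b. Desolu preserves b here (none of its changes turn any other segment into b), so the proto-segment is *b.
Continuing position by position gives *gakombu; check it forward:
Wivikish: start from *gakombu.
  rule 1 (unconditioned shift): gakombu → gakomvu
  rule 2 (vowel merger): gakomvu → gekomvu
  rule 3: no change — gekomvu
  rule 4: no change — gekomvu
  ⇒ Wivikish gekomvu
Desolu: *gakombu
  gakombu → yakombu   [unconditioned shift]
  yakombu (rule 2 does not apply)
  yakombu → yahombu   [unconditioned shift]
  yahombu (rule 4 does not apply)
  giving Desolu yahombu.
Only *gakombu yields all of Wivikish gekomvu, Desolu yahombu.

*gakombu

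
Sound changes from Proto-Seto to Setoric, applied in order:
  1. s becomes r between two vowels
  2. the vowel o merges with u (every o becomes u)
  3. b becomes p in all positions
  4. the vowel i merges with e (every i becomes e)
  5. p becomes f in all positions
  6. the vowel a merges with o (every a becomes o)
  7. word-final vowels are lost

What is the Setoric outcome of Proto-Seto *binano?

Setoric: *binano
  binano (rule 1 does not apply)
  binano → binanu   [vowel merger]
  binanu → pinanu   [unconditioned shift]
  pinanu → penanu   [vowel merger]
  penanu → fenanu   [unconditioned shift]
  fenanu → fenonu   [vowel merger]
  fenonu → fenon   [apocope]
  giving Setoric fenon.

fenon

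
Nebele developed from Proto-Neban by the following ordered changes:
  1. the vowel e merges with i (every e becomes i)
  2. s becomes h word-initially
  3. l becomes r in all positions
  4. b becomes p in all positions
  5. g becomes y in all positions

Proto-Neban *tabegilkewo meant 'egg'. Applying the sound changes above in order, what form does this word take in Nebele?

Nebele: start from *tabegilkewo.
  rule 1 (vowel merger): tabegilkewo → tabigilkiwo
  rule 2: no change — tabigilkiwo
  rule 3 (unconditioned shift): tabigilkiwo → tabigirkiwo
  rule 4 (unconditioned shift): tabigirkiwo → tapigirkiwo
  rule 5 (unconditioned shift): tapigirkiwo → tapiyirkiwo
  ⇒ Nebele tapiyirkiwo

tapiyirkiwo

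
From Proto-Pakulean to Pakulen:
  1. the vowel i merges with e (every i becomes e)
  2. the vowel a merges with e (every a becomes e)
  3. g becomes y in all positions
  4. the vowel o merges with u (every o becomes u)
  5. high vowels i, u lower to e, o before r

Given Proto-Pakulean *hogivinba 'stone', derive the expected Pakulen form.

Pakulen: start from *hogivinba.
  rule 1 (vowel merger): hogivinba → hogevenba
  rule 2 (vowel merger): hogevenba → hogevenbe
  rule 3 (unconditioned shift): hogevenbe → hoyevenbe
  rule 4 (vowel merger): hoyevenbe → huyevenbe
  rule 5: no change — huyevenbe
  ⇒ Pakulen huyevenbe

huyevenbe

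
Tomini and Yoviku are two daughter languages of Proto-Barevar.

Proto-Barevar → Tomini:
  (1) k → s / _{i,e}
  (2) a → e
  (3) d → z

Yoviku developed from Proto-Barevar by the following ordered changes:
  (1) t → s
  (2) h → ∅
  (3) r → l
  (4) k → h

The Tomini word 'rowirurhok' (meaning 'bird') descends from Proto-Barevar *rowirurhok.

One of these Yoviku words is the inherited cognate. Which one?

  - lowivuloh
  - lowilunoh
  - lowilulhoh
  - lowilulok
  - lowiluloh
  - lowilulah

lowiluloh

Yoviku: *rowirurhok
  rowirurhok (rule 1 does not apply)
  rowirurhok → rowirurok   [h-loss]
  rowirurok → lowilulok   [unconditioned shift]
  lowilulok → lowiluloh   [unconditioned shift]
  giving Yoviku lowiluloh.
The other candidates each miss or misapply at least one Yoviku change.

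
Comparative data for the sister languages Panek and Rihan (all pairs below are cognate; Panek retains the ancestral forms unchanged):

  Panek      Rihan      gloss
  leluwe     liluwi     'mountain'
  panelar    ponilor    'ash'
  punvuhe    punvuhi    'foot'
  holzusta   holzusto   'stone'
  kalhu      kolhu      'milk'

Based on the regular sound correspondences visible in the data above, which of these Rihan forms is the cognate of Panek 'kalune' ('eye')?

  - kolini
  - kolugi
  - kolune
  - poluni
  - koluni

kalhu ~ kolhu — Panek a corresponds to Rihan o after a consonant, before a consonant other than r, m, n, p, b, f, v.
leluwe ~ liluwi, punvuhe ~ punvuhi — Panek e corresponds to Rihan i word-finally.
Applying these to Panek 'kalune':
  kalune → kolune   (a→o after a consonant, before a consonant other than r, m, n, p, b, f, v)
  kolune → koluni   (e→i word-finally)
So the Rihan cognate is 'koluni'.

koluni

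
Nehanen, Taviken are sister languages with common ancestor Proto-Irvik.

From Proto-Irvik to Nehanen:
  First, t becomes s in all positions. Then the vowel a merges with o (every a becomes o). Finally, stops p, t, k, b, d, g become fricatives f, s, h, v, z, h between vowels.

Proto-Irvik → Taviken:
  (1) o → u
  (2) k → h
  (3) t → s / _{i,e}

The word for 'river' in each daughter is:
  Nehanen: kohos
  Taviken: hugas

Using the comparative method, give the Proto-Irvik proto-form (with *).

*kogas

Position 3: Nehanen has h, Taviken has g. Taviken preserves g here (none of its changes turn any other segment into g), so the proto-segment is *g.
Position 1: Nehanen has k, Taviken has h. Nehanen preserves k here (none of its changes turn any other segment into k), so the proto-segment is *k.
Position 4: Nehanen has o, Taviken has a. Taviken preserves a here (none of its changes turn any other segment into a), so the proto-segment is *a.
This points to *kogas. Verify forward in each daughter:
Nehanen: *kogas > kogos > kohos  (by vowel merger, intervocalic lenition)
Taviken: start from *kogas.
  rule 1 (vowel merger): kogas → kugas
  rule 2 (unconditioned shift): kugas → hugas
  rule 3: no change — hugas
  ⇒ Taviken hugas
*kogas is the unique common source.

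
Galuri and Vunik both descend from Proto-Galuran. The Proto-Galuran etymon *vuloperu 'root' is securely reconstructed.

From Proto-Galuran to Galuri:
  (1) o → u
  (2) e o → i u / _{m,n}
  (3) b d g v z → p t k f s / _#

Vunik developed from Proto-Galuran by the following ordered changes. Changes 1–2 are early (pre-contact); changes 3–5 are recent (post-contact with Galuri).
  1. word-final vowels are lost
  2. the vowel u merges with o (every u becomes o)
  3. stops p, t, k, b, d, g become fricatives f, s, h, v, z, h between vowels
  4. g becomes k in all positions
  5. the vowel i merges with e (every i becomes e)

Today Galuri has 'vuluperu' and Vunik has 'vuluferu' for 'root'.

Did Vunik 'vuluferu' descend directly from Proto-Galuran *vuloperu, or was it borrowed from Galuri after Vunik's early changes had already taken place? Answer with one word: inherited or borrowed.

borrowed

If inherited, *vuloperu would pass through all of Vunik's changes:
Vunik: *vuloperu
  vuloperu → vuloper   [apocope]
  vuloper → voloper   [vowel merger]
  voloper → volofer   [intervocalic lenition]
  volofer (rule 4 does not apply)
  volofer (rule 5 does not apply)
  giving Vunik volofer.
If borrowed from Galuri 'vuluperu' after the early changes, it would undergo only the recent ones:
  rule 3 (intervocalic lenition): vuluperu → vuluferu
  rule 4 (unconditioned shift): no change (vuluferu)
  rule 5 (vowel merger): no change (vuluferu)
  ⇒ as a loan: vuluferu
Vunik 'vuluferu' matches the loan outcome 'vuluferu', not the inherited 'volofer' — it skipped the early Vunik changes, so it was borrowed from Galuri.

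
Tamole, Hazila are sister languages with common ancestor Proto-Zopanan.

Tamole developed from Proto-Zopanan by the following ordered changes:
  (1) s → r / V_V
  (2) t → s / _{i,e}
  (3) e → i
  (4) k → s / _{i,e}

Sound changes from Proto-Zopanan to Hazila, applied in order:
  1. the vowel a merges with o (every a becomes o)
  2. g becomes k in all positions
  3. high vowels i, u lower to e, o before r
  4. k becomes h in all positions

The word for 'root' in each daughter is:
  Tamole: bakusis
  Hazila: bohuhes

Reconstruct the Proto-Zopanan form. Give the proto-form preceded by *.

*bakukes

Position 6: Tamole has i, Hazila has e. Taking the neighbouring segments as reconstructed: Tamole i could go back to *e or *i; Hazila e can only go back to *e — the one source consistent with every daughter is *e.
Position 2: Tamole has a, Hazila has o. Tamole preserves a here (none of its changes turn any other segment into a), so the proto-segment is *a.
Verify the candidate proto-form against each daughter:
Tamole: start from *bakukes.
  rule 1: no change — bakukes
  rule 2: no change — bakukes
  rule 3 (vowel merger): bakukes → bakukis
  rule 4 (palatalisation): bakukis → bakusis
  ⇒ Tamole bakusis
Hazila: *bakukes > bokukes > bohuhes  (by vowel merger, unconditioned shift)
No other proto-form is consistent with every reflex, so the reconstruction is *bakukes.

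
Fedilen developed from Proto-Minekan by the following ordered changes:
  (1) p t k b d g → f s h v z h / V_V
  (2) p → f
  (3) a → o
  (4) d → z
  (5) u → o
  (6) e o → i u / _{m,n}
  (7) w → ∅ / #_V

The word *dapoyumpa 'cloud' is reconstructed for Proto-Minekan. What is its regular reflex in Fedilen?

Fedilen: start from *dapoyumpa.
  rule 1 (intervocalic lenition): dapoyumpa → dafoyumpa
  rule 2 (unconditioned shift): dafoyumpa → dafoyumfa
  rule 3 (vowel merger): dafoyumfa → dofoyumfo
  rule 4 (unconditioned shift): dofoyumfo → zofoyumfo
  rule 5 (vowel merger): zofoyumfo → zofoyomfo
  rule 6 (pre-nasal raising): zofoyomfo → zofoyumfo
  rule 7: no change — zofoyumfo
  ⇒ Fedilen zofoyumfo

zofoyumfo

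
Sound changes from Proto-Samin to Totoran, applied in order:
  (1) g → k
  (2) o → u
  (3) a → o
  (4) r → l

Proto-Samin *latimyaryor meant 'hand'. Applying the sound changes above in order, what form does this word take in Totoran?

lotimyolyul

Totoran: *latimyaryor > latimyaryur > lotimyoryur > lotimyolyul  (by vowel merger, vowel merger, unconditioned shift)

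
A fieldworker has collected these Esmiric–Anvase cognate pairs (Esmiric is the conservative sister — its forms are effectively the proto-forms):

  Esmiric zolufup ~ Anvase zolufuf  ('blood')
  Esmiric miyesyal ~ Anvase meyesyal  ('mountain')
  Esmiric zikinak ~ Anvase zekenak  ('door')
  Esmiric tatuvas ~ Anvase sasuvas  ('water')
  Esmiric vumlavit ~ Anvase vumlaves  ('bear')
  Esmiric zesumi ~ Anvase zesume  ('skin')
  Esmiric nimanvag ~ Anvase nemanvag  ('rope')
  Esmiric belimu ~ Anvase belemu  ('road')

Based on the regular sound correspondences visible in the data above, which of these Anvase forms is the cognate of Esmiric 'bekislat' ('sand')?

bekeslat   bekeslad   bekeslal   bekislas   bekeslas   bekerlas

bekeslas

miyesyal ~ meyesyal, zikinak ~ zekenak — Esmiric i corresponds to Anvase e after a consonant, before a consonant other than r, m, n, p, b, f, v.
vumlavit ~ vumlaves — Esmiric t corresponds to Anvase s word-finally.
Applying these to Esmiric 'bekislat':
  bekislat → bekeslat   (i→e after a consonant, before a consonant other than r, m, n, p, b, f, v)
  bekeslat → bekeslas   (t→s word-finally)
So the Anvase cognate is 'bekeslas'.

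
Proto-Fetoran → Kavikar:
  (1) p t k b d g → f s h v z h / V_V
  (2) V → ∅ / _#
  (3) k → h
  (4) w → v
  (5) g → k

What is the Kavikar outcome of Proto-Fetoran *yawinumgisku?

yavinumkish

Kavikar: *yawinumgisku > yawinumgisk > yawinumgish > yavinumgish > yavinumkish  (by apocope, unconditioned shift, unconditioned shift, unconditioned shift)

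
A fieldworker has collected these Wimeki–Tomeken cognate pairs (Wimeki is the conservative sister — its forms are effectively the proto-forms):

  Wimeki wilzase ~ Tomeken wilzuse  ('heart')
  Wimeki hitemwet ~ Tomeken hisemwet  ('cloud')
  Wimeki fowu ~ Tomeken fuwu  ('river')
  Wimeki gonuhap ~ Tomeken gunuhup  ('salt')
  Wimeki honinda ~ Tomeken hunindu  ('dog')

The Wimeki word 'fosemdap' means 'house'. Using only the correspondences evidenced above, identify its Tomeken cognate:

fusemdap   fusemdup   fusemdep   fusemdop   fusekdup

fusemdup

fowu ~ fuwu — Wimeki o corresponds to Tomeken u after a consonant, before a consonant other than r, m, n, p, b, f, v.
gonuhap ~ gunuhup — Wimeki a corresponds to Tomeken u after a consonant, before a labial obstruent.
Applying these to Wimeki 'fosemdap':
  fosemdap → fusemdap   (o→u after a consonant, before a consonant other than r, m, n, p, b, f, v)
  fusemdap → fusemdup   (a→u after a consonant, before a labial obstruent)
So the Tomeken cognate is 'fusemdup'.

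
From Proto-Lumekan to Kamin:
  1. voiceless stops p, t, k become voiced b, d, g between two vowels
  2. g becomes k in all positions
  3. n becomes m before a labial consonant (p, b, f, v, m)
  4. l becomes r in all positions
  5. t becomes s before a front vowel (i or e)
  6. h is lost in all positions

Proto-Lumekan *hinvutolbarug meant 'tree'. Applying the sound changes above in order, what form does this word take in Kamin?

imvudorbaruk

Kamin: *hinvutolbarug
  hinvutolbarug → hinvudolbarug   [intervocalic voicing]
  hinvudolbarug → hinvudolbaruk   [unconditioned shift]
  hinvudolbaruk → himvudolbaruk   [nasal place assimilation]
  himvudolbaruk → himvudorbaruk   [unconditioned shift]
  himvudorbaruk (rule 5 does not apply)
  himvudorbaruk → imvudorbaruk   [h-loss]
  giving Kamin imvudorbaruk.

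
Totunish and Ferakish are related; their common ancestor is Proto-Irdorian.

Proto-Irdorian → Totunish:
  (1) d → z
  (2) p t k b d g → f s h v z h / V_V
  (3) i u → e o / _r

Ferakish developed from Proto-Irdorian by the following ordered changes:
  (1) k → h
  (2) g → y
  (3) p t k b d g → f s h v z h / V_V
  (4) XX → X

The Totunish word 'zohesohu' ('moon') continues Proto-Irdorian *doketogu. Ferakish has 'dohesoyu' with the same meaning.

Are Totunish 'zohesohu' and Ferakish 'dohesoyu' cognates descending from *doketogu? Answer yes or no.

yes

Derive the expected Ferakish reflex of *doketogu:
Ferakish: *doketogu
  doketogu → dohetogu   [unconditioned shift]
  dohetogu → dohetoyu   [unconditioned shift]
  dohetoyu → dohesoyu   [intervocalic lenition]
  dohesoyu (rule 4 does not apply)
  giving Ferakish dohesoyu.
Ferakish 'dohesoyu' matches the regular reflex exactly, so the pair is cognate.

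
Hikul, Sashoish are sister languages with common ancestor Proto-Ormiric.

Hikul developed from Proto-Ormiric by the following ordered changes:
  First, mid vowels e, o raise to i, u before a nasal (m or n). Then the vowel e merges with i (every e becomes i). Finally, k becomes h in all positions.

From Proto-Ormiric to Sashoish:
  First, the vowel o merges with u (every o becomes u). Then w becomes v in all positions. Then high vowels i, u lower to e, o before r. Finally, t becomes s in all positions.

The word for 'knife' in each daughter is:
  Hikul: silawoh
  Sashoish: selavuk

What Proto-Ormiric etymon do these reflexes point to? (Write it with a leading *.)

*selawok

Position 7: Hikul has h, Sashoish has k. Sashoish preserves k here (none of its changes turn any other segment into k), so the proto-segment is *k.
Position 6: Hikul has o, Sashoish has u. Hikul preserves o here (none of its changes turn any other segment into o), so the proto-segment is *o.
This points to *selawok. Verify forward in each daughter:
Hikul: *selawok
  selawok (rule 1 does not apply)
  selawok → silawok   [vowel merger]
  silawok → silawoh   [unconditioned shift]
  giving Hikul silawoh.
Sashoish: *selawok
  selawok → selawuk   [vowel merger]
  selawuk → selavuk   [unconditioned shift]
  selavuk (rule 3 does not apply)
  selavuk (rule 4 does not apply)
  giving Sashoish selavuk.
Only *selawok yields all of Hikul silawoh, Sashoish selavuk.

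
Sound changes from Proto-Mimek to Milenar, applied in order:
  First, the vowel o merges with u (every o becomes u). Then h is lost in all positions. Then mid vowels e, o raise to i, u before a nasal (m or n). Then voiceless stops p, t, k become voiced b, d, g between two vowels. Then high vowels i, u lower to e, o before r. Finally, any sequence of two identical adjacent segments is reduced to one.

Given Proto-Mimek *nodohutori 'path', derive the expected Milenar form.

Milenar: start from *nodohutori.
  rule 1 (vowel merger): nodohutori → nuduhuturi
  rule 2 (h-loss): nuduhuturi → nuduuturi
  rule 3: no change — nuduuturi
  rule 4 (intervocalic voicing): nuduuturi → nuduuduri
  rule 5 (pre-rhotic lowering): nuduuduri → nuduudori
  rule 6 (degemination): nuduudori → nududori
  ⇒ Milenar nududori

nududori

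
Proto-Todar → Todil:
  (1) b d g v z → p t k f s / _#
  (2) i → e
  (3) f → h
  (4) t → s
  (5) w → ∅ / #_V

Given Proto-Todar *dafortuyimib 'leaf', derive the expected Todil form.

Todil: *dafortuyimib
  dafortuyimib → dafortuyimip   [final devoicing]
  dafortuyimip → dafortuyemep   [vowel merger]
  dafortuyemep → dahortuyemep   [unconditioned shift]
  dahortuyemep → dahorsuyemep   [unconditioned shift]
  dahorsuyemep (rule 5 does not apply)
  giving Todil dahorsuyemep.

dahorsuyemep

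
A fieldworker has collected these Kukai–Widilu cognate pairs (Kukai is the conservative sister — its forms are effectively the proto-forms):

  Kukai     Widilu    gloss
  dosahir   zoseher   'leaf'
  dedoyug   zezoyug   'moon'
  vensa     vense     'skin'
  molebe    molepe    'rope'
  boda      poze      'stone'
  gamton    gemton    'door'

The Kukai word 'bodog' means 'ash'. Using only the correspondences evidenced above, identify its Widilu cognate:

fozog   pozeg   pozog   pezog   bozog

pozog

boda ~ poze — Kukai b corresponds to Widilu p word-initially before a back vowel.
dedoyug ~ zezoyug — Kukai d corresponds to Widilu z between vowels (before a back vowel).
Applying these to Kukai 'bodog':
  bodog → podog   (b→p word-initially before a back vowel)
  podog → pozog   (d→z between vowels (before a back vowel))
So the Widilu cognate is 'pozog'.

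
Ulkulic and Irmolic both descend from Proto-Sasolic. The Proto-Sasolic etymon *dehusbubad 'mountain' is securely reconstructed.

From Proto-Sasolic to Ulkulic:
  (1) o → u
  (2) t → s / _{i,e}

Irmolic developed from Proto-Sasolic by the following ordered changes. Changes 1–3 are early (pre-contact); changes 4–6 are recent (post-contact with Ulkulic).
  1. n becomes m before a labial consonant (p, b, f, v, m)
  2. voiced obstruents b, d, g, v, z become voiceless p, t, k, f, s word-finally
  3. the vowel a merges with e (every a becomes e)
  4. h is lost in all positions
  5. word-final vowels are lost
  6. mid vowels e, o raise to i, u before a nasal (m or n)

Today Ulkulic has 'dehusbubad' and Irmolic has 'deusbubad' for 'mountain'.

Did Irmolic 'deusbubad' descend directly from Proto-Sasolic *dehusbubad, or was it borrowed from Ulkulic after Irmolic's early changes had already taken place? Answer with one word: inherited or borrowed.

If inherited, *dehusbubad would pass through all of Irmolic's changes:
Irmolic: *dehusbubad
  dehusbubad (rule 1 does not apply)
  dehusbubad → dehusbubat   [final devoicing]
  dehusbubat → dehusbubet   [vowel merger]
  dehusbubet → deusbubet   [h-loss]
  deusbubet (rule 5 does not apply)
  deusbubet (rule 6 does not apply)
  giving Irmolic deusbubet.
If borrowed from Ulkulic 'dehusbubad' after the early changes, it would undergo only the recent ones:
  rule 4 (h-loss): dehusbubad → deusbubad
  rule 5 (apocope): no change (deusbubad)
  rule 6 (pre-nasal raising): no change (deusbubad)
  ⇒ as a loan: deusbubad
Irmolic 'deusbubad' matches the loan outcome 'deusbubad', not the inherited 'deusbubet' — it skipped the early Irmolic changes, so it was borrowed from Ulkulic.

borrowed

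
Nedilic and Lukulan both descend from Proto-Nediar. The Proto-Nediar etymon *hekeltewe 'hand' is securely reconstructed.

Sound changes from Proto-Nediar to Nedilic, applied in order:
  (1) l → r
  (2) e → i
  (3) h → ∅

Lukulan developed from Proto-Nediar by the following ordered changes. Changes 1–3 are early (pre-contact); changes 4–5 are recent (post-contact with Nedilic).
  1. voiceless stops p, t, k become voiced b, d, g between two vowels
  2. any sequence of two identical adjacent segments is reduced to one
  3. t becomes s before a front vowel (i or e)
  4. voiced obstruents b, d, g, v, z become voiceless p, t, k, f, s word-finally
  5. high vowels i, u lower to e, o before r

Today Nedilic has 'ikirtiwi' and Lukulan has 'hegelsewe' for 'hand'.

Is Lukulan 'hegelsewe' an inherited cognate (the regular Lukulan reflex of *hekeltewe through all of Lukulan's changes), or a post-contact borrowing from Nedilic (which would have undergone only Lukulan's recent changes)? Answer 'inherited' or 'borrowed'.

inherited

If inherited, *hekeltewe would pass through all of Lukulan's changes:
Lukulan: *hekeltewe > hegeltewe > hegelsewe  (by intervocalic voicing, palatalisation)
If borrowed from Nedilic 'ikirtiwi' after the early changes, it would undergo only the recent ones:
  rule 4 (final devoicing): no change (ikirtiwi)
  rule 5 (pre-rhotic lowering): ikirtiwi → ikertiwi
  ⇒ as a loan: ikertiwi
Lukulan 'hegelsewe' matches the inherited outcome exactly, so it is an inherited cognate, not a loan.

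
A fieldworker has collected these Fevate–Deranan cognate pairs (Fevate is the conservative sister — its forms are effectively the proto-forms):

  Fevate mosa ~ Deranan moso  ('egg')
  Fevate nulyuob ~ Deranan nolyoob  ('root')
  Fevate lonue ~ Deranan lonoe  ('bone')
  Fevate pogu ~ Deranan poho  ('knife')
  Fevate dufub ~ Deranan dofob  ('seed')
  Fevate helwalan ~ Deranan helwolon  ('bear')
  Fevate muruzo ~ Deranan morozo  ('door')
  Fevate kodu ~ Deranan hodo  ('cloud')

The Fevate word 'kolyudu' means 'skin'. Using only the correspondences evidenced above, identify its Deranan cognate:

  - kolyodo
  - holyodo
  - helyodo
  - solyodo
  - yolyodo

kodu ~ hodo — Fevate k corresponds to Deranan h word-initially before a back vowel.
nulyuob ~ nolyoob, muruzo ~ morozo — Fevate u corresponds to Deranan o after a consonant, before a consonant other than r, m, n, p, b, f, v.
pogu ~ poho, kodu ~ hodo — Fevate u corresponds to Deranan o word-finally.
Applying these to Fevate 'kolyudu':
  kolyudu → holyudu   (k→h word-initially before a back vowel)
  holyudu → holyodu   (u→o after a consonant, before a consonant other than r, m, n, p, b, f, v)
  holyodu → holyodo   (u→o word-finally)
So the Deranan cognate is 'holyodo'.

holyodo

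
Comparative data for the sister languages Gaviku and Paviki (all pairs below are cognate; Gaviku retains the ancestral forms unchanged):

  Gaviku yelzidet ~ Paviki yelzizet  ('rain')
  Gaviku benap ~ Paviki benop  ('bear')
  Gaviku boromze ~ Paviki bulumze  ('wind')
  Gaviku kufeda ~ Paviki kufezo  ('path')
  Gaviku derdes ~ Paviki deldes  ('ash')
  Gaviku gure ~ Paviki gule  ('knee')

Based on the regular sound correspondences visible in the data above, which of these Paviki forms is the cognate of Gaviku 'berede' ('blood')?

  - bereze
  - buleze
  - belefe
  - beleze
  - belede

beleze

gure ~ gule — Gaviku r corresponds to Paviki l between vowels (before a front vowel).
yelzidet ~ yelzizet — Gaviku d corresponds to Paviki z between vowels (before a front vowel).
Applying these to Gaviku 'berede':
  berede → belede   (r→l between vowels (before a front vowel))
  belede → beleze   (d→z between vowels (before a front vowel))
So the Paviki cognate is 'beleze'.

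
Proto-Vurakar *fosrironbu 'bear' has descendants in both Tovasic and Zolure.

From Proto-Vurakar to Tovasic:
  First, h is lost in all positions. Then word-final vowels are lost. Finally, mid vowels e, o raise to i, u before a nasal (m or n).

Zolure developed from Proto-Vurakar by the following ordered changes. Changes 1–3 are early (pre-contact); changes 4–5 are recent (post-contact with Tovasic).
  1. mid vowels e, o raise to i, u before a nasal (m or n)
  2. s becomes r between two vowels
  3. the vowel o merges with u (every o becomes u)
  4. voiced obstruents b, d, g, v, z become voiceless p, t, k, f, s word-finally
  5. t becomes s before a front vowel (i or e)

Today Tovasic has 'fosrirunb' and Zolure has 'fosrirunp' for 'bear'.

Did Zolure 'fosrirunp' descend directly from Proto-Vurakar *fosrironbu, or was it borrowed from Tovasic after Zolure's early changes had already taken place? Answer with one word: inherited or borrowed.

borrowed

If inherited, *fosrironbu would pass through all of Zolure's changes:
Zolure: start from *fosrironbu.
  rule 1 (pre-nasal raising): fosrironbu → fosrirunbu
  rule 2: no change — fosrirunbu
  rule 3 (vowel merger): fosrirunbu → fusrirunbu
  rule 4: no change — fusrirunbu
  rule 5: no change — fusrirunbu
  ⇒ Zolure fusrirunbu
If borrowed from Tovasic 'fosrirunb' after the early changes, it would undergo only the recent ones:
  rule 4 (final devoicing): fosrirunb → fosrirunp
  rule 5 (palatalisation): no change (fosrirunp)
  ⇒ as a loan: fosrirunp
Zolure 'fosrirunp' matches the loan outcome 'fosrirunp', not the inherited 'fusrirunbu' — it skipped the early Zolure changes, so it was borrowed from Tovasic.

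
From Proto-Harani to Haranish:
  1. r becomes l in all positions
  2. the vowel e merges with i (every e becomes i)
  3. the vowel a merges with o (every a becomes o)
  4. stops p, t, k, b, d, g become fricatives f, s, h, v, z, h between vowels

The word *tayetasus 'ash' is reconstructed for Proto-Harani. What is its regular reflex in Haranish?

Haranish: start from *tayetasus.
  rule 1: no change — tayetasus
  rule 2 (vowel merger): tayetasus → tayitasus
  rule 3 (vowel merger): tayitasus → toyitosus
  rule 4 (intervocalic lenition): toyitosus → toyisosus
  ⇒ Haranish toyisosus

toyisosus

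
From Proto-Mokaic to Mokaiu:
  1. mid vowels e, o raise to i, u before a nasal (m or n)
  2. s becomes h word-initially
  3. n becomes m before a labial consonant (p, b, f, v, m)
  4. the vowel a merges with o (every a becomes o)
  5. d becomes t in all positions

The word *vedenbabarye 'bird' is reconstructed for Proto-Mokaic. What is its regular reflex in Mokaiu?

Mokaiu: start from *vedenbabarye.
  rule 1 (pre-nasal raising): vedenbabarye → vedinbabarye
  rule 2: no change — vedinbabarye
  rule 3 (nasal place assimilation): vedinbabarye → vedimbabarye
  rule 4 (vowel merger): vedimbabarye → vedimboborye
  rule 5 (unconditioned shift): vedimboborye → vetimboborye
  ⇒ Mokaiu vetimboborye

vetimboborye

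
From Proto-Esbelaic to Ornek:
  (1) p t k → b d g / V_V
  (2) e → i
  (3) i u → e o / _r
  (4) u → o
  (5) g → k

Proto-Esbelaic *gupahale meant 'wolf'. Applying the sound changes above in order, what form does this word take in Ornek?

kobahali

Ornek: start from *gupahale.
  rule 1 (intervocalic voicing): gupahale → gubahale
  rule 2 (vowel merger): gubahale → gubahali
  rule 3: no change — gubahali
  rule 4 (vowel merger): gubahali → gobahali
  rule 5 (unconditioned shift): gobahali → kobahali
  ⇒ Ornek kobahali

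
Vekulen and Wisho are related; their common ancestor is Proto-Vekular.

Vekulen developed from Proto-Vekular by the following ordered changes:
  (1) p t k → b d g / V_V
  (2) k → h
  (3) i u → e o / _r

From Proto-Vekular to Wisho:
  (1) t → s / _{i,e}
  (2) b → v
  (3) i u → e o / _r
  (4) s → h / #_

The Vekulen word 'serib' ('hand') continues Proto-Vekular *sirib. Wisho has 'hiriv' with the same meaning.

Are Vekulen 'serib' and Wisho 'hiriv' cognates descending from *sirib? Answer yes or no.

Derive the expected Wisho reflex of *sirib:
Wisho: *sirib
  sirib (rule 1 does not apply)
  sirib → siriv   [unconditioned shift]
  siriv → seriv   [pre-rhotic lowering]
  seriv → heriv   [debuccalisation]
  giving Wisho heriv.
The regular Wisho reflex would be 'heriv', but the attested form is 'hiriv'. The correspondence is irregular, so they are not cognates (the Wisho form has a different source).

no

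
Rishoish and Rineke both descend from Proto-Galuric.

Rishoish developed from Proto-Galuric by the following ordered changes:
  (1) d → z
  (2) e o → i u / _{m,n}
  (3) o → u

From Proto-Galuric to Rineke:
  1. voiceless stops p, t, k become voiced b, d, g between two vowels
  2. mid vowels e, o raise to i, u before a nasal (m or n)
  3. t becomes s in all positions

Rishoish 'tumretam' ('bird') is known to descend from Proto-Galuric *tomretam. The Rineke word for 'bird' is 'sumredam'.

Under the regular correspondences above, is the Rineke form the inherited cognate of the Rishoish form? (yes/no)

Derive the expected Rineke reflex of *tomretam:
Rineke: start from *tomretam.
  rule 1 (intervocalic voicing): tomretam → tomredam
  rule 2 (pre-nasal raising): tomredam → tumredam
  rule 3 (unconditioned shift): tumredam → sumredam
  ⇒ Rineke sumredam
Rineke 'sumredam' matches the regular reflex exactly, so the pair is cognate.

yes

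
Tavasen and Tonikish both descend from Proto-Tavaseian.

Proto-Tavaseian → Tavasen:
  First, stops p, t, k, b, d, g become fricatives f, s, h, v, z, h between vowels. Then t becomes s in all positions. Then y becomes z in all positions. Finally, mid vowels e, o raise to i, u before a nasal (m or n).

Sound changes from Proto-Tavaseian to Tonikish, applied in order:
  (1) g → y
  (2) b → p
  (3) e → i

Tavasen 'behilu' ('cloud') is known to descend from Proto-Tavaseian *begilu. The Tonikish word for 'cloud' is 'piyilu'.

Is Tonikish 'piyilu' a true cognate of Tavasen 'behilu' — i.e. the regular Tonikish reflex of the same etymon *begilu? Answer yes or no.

yes

Derive the expected Tonikish reflex of *begilu:
Tonikish: *begilu
  begilu → beyilu   [unconditioned shift]
  beyilu → peyilu   [unconditioned shift]
  peyilu → piyilu   [vowel merger]
  giving Tonikish piyilu.
Tonikish 'piyilu' matches the regular reflex exactly, so the pair is cognate.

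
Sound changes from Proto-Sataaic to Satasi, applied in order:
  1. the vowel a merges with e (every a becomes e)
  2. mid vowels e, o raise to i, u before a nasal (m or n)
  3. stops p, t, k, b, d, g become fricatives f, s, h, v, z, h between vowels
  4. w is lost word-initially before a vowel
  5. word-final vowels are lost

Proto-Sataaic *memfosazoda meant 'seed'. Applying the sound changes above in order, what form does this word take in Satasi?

mimfosezoz

Satasi: *memfosazoda
  memfosazoda → memfosezode   [vowel merger]
  memfosezode → mimfosezode   [pre-nasal raising]
  mimfosezode → mimfosezoze   [intervocalic lenition]
  mimfosezoze (rule 4 does not apply)
  mimfosezoze → mimfosezoz   [apocope]
  giving Satasi mimfosezoz.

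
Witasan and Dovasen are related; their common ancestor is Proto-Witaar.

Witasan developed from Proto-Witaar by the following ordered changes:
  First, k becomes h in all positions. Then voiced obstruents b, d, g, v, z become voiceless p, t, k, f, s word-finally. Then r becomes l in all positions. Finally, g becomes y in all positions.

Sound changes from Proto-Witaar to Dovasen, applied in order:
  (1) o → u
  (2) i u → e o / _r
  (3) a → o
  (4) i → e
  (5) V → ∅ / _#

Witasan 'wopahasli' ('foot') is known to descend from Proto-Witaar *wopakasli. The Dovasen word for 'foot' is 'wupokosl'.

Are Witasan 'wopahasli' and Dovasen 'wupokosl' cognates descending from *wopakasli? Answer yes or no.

Derive the expected Dovasen reflex of *wopakasli:
Dovasen: *wopakasli > wupakasli > wupokosli > wupokosle > wupokosl  (by vowel merger, vowel merger, vowel merger, apocope)
Dovasen 'wupokosl' matches the regular reflex exactly, so the pair is cognate.

yes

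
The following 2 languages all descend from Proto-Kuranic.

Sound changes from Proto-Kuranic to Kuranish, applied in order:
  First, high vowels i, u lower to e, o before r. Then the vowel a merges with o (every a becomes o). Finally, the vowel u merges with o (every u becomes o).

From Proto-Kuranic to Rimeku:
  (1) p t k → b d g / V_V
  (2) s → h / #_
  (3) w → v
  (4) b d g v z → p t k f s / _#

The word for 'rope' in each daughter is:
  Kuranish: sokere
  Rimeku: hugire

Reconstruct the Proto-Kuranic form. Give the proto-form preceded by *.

Position 4: Kuranish has e, Rimeku has i. Rimeku preserves i here (none of its changes turn any other segment into i), so the proto-segment is *i.
Position 1: Kuranish has s, Rimeku has h. Kuranish preserves s here (none of its changes turn any other segment into s), so the proto-segment is *s.
Position 3: Kuranish has k, Rimeku has g. Kuranish preserves k here (none of its changes turn any other segment into k), so the proto-segment is *k.
This points to *sukire. Verify forward in each daughter:
Kuranish: *sukire
  sukire → sukere   [pre-rhotic lowering]
  sukere (rule 2 does not apply)
  sukere → sokere   [vowel merger]
  giving Kuranish sokere.
Rimeku: start from *sukire.
  rule 1 (intervocalic voicing): sukire → sugire
  rule 2 (debuccalisation): sugire → hugire
  rule 3: no change — hugire
  rule 4: no change — hugire
  ⇒ Rimeku hugire
*sukire is the unique common source.

*sukire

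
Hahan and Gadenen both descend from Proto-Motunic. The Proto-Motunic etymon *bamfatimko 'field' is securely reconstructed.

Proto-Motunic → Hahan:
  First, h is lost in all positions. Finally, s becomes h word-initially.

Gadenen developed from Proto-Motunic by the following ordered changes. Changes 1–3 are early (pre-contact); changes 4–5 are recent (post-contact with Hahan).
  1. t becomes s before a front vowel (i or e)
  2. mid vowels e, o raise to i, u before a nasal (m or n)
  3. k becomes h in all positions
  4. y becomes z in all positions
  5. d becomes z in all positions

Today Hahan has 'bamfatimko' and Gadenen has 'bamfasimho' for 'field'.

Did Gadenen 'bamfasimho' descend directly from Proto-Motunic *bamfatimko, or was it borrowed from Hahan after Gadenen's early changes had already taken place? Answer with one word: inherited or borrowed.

inherited

If inherited, *bamfatimko would pass through all of Gadenen's changes:
Gadenen: *bamfatimko > bamfasimko > bamfasimho  (by palatalisation, unconditioned shift)
If borrowed from Hahan 'bamfatimko' after the early changes, it would undergo only the recent ones:
  rule 4 (unconditioned shift): no change (bamfatimko)
  rule 5 (unconditioned shift): no change (bamfatimko)
  ⇒ as a loan: bamfatimko
Gadenen 'bamfasimho' matches the inherited outcome exactly, so it is an inherited cognate, not a loan.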